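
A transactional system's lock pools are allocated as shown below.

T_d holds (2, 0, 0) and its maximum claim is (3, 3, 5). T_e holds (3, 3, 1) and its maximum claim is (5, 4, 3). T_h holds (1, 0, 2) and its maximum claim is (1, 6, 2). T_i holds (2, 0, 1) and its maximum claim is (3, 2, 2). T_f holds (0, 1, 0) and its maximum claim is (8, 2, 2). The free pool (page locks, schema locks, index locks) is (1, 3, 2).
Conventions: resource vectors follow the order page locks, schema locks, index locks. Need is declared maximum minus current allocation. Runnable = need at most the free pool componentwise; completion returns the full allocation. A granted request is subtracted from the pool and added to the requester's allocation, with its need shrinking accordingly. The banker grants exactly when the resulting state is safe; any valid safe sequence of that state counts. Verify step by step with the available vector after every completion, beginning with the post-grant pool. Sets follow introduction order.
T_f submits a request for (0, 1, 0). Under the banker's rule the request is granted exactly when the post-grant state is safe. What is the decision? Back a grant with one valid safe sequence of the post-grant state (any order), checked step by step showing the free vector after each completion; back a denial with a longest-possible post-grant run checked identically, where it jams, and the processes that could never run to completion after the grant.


DENY — the pretend-granted state is unsafe.
Key observation: after T_i, T_e the pool peaks at (6, 5, 4), and each blocked process is short somewhere: T_d on index locks; T_h on schema locks; T_f on page locks.
After a pretend grant, a maximal execution: T_i, T_e — then nothing else fits. Verifying each step:
  pool = (1, 2, 2)
  T_i needs (1, 2, 1) <= (1, 2, 2) -> finishes; pool += (2, 0, 1) = (3, 2, 3)
  T_e needs (2, 1, 2) <= (3, 2, 3) -> finishes; pool += (3, 3, 1) = (6, 5, 4)
  blocked: T_d wants (1, 3, 5), pool (6, 5, 4) — not enough index locks
  blocked: T_h wants (0, 6, 0), pool (6, 5, 4) — not enough schema locks
  blocked: T_f wants (8, 0, 2), pool (6, 5, 4) — not enough page locks
Processes that could never finish after the grant: T_d, T_h and T_f.


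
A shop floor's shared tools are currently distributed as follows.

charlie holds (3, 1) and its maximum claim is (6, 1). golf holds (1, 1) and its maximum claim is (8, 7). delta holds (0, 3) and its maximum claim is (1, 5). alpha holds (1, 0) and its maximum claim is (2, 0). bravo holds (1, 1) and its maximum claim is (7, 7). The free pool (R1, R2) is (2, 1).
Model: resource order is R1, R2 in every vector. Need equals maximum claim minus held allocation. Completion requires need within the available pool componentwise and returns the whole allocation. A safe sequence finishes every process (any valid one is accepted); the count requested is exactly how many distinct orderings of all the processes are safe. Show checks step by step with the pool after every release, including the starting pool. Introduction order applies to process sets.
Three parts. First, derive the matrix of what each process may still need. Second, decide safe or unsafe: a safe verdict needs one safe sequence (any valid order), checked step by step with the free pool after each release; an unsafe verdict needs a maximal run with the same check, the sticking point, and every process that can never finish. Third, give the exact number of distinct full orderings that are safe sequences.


(1) Need matrix, components ordered R1, R2:
  charlie: (3, 0)
  golf: (7, 6)
  delta: (1, 2)
  alpha: (1, 0)
  bravo: (6, 6)
(2) UNSAFE.
Key observation: the wall is R2: completing alpha, charlie, delta brings the pool only to (6, 5), and all the rest need more.
The run alpha, charlie, delta cannot be extended any further. Check, step by step:
  pool = (2, 1)
  alpha: need (1, 0) fits (2, 1); releases (1, 0), pool now (3, 1)
  charlie: need (3, 0) fits (3, 1); releases (3, 1), pool now (6, 2)
  delta: need (1, 2) fits (6, 2); releases (0, 3), pool now (6, 5)
  blocked: golf wants (7, 6), pool (6, 5) — not enough R1 and R2
  blocked: bravo wants (6, 6), pool (6, 5) — not enough R2
Never able to finish: golf and bravo.
(3) Precisely 0 of the possible complete orderings are safe sequences.


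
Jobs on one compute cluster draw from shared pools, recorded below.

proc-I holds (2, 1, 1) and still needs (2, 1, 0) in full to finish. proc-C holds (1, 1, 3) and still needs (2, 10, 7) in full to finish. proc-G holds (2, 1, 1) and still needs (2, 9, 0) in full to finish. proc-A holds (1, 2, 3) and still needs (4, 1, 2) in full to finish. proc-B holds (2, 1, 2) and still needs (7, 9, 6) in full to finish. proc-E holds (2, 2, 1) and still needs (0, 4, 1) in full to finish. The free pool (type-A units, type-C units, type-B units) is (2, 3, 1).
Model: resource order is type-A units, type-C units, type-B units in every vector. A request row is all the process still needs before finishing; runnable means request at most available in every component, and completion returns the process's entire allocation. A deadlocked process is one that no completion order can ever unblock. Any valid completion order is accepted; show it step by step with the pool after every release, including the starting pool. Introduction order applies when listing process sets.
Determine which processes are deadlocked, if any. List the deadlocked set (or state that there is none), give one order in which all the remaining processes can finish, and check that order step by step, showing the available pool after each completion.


Deadlocked: proc-C, proc-G and proc-B.
Key observation: the pool after proc-I, proc-A, proc-E is (7, 8, 6); every surviving request exceeds it in type-C units, so progress ends there.
The rest can finish in the order proc-I, proc-A, proc-E. Walking it through:
  pool = (2, 3, 1)
  proc-I needs (2, 1, 0) <= (2, 3, 1) -> finishes; pool += (2, 1, 1) = (4, 4, 2)
  proc-A needs (4, 1, 2) <= (4, 4, 2) -> finishes; pool += (1, 2, 3) = (5, 6, 5)
  proc-E needs (0, 4, 1) <= (5, 6, 5) -> finishes; pool += (2, 2, 1) = (7, 8, 6)
None of the blocked processes ever fits:
  blocked: proc-C wants (2, 10, 7), pool (7, 8, 6) — not enough type-C units and type-B units
  blocked: proc-G wants (2, 9, 0), pool (7, 8, 6) — not enough type-C units
  blocked: proc-B wants (7, 9, 6), pool (7, 8, 6) — not enough type-C units


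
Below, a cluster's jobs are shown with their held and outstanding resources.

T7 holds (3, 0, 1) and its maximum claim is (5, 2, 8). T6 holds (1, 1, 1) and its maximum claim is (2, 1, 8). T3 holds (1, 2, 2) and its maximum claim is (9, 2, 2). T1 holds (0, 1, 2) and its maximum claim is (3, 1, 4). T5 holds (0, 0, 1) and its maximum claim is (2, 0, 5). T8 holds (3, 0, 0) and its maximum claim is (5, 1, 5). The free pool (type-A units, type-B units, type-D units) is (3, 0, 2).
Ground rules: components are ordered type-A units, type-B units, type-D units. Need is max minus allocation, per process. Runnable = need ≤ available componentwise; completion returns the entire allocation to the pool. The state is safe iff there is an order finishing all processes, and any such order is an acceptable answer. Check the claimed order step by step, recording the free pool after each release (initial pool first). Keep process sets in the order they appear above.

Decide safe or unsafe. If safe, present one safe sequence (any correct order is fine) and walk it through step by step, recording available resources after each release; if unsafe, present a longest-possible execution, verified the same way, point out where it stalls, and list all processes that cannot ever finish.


The state is UNSAFE.
Key observation: after T1, T5, T8 the pool peaks at (6, 1, 5), and each blocked process is short somewhere: T7 on type-B units, type-D units; T6 on type-D units; T3 on type-A units.
A maximal execution: T1, T5, T8 — then nothing else fits. Walking it through:
  pool = (3, 0, 2)
  T1: need (3, 0, 2) fits (3, 0, 2); releases (0, 1, 2), pool now (3, 1, 4)
  T5: need (2, 0, 4) fits (3, 1, 4); releases (0, 0, 1), pool now (3, 1, 5)
  T8: need (2, 1, 5) fits (3, 1, 5); releases (3, 0, 0), pool now (6, 1, 5)
  T7 cannot run: need (2, 2, 7) vs free (6, 1, 5) (insufficient type-B units and type-D units)
  T6 cannot run: need (1, 0, 7) vs free (6, 1, 5) (insufficient type-D units)
  T3 cannot run: need (8, 0, 0) vs free (6, 1, 5) (insufficient type-A units)
Never able to finish: T7, T6 and T3.


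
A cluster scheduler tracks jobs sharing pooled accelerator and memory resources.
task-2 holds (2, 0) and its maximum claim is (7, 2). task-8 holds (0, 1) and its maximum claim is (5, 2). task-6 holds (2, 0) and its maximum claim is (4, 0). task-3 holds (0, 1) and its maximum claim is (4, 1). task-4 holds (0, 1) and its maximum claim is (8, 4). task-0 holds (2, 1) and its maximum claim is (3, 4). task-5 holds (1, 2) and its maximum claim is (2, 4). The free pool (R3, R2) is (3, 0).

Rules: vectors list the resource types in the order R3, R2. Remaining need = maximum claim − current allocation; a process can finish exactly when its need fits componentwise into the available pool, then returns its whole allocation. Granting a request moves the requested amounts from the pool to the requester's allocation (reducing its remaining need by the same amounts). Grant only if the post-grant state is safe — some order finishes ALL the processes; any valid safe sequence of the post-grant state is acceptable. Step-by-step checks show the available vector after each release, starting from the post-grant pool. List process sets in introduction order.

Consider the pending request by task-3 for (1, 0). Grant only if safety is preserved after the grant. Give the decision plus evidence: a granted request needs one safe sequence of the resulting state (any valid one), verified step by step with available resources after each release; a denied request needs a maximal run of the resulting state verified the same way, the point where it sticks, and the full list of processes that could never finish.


GRANT — the state after the grant stays safe, e.g. via task-6, task-3, task-8, task-5, task-0, task-4, task-2.
Key observation: after the grant the pool drops to (2, 0), which still lets task-6 finish first and unwind the rest.
Check on the post-grant state, step by step:
  pool = (2, 0)
  task-6 needs (2, 0) <= (2, 0) -> finishes; pool += (2, 0) = (4, 0)
  task-3 needs (3, 0) <= (4, 0) -> finishes; pool += (1, 1) = (5, 1)
  task-8 needs (5, 1) <= (5, 1) -> finishes; pool += (0, 1) = (5, 2)
  task-5 needs (1, 2) <= (5, 2) -> finishes; pool += (1, 2) = (6, 4)
  task-0 needs (1, 3) <= (6, 4) -> finishes; pool += (2, 1) = (8, 5)
  task-4 needs (8, 3) <= (8, 5) -> finishes; pool += (0, 1) = (8, 6)
  task-2 needs (5, 2) <= (8, 6) -> finishes; pool += (2, 0) = (10, 6)


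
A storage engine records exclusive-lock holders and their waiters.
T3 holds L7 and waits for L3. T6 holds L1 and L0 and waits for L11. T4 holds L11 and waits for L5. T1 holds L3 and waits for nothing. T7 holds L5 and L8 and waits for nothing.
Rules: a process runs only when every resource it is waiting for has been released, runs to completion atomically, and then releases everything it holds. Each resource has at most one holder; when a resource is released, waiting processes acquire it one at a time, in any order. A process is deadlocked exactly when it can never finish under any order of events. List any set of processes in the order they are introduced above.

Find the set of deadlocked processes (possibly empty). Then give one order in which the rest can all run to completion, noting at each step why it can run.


Nothing here is deadlocked.
Key observation: the waits form no ring: some process can always run, and its releases unblock the others one by one.
A valid finishing order for the others: T1, T7, T4, T6, T3.
Step-by-step check:
  run T1 (it waits on nothing); releases L3
  run T7 (it waits on nothing); releases L5 and L8
  T4: everything it awaited (L5) is free; runs, freeing L11
  T6: everything it awaited (L11) is free; runs, freeing L1 and L0
  T3: everything it awaited (L3) is free; runs, freeing L7


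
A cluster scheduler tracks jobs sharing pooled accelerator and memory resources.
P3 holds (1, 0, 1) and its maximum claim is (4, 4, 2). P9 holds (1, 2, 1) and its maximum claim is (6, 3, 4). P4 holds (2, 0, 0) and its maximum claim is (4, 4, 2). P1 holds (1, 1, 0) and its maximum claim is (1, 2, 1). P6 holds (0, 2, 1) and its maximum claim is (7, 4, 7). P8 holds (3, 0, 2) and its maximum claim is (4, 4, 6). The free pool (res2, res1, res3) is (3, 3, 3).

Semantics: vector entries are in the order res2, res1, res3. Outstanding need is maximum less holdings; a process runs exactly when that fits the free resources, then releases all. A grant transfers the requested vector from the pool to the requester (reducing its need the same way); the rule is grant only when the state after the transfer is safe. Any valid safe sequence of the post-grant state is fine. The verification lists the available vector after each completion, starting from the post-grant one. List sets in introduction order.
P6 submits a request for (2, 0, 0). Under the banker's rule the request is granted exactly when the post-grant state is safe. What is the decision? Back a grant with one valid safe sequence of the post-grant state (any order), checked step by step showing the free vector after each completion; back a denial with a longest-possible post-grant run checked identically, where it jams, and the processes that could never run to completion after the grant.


GRANT — the state after the grant stays safe, e.g. via P1, P4, P3, P8, P9, P6.
Key observation: the transfer keeps a workable pool ((1, 3, 3)); P1 starts the safe sequence.
Check on the post-grant state, step by step:
  pool = (1, 3, 3)
  run P1 (needs (0, 1, 1), free (1, 3, 3)); after release of (1, 1, 0) the pool is (2, 4, 3)
  run P4 (needs (2, 4, 2), free (2, 4, 3)); after release of (2, 0, 0) the pool is (4, 4, 3)
  run P3 (needs (3, 4, 1), free (4, 4, 3)); after release of (1, 0, 1) the pool is (5, 4, 4)
  run P8 (needs (1, 4, 4), free (5, 4, 4)); after release of (3, 0, 2) the pool is (8, 4, 6)
  run P9 (needs (5, 1, 3), free (8, 4, 6)); after release of (1, 2, 1) the pool is (9, 6, 7)
  run P6 (needs (5, 2, 6), free (9, 6, 7)); after release of (2, 2, 1) the pool is (11, 8, 8)


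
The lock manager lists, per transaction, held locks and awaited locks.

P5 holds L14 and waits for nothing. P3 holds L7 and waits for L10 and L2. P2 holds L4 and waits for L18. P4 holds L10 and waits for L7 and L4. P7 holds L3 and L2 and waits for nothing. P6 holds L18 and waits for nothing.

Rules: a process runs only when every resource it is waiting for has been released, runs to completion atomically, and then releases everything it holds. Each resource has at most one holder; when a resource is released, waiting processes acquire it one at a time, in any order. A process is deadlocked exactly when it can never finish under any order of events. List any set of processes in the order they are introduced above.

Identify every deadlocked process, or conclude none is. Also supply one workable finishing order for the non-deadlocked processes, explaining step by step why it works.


Deadlocked set: P3 and P4.
Key observation: the cycle P3 -> P4 -> P3 can never break — each member waits on the next; no other process is dragged down with it.
The rest can finish in the order P7, P5, P6, P2.
Check, step by step:
  P7: no waits; runs immediately, freeing L3 and L2
  P5: no waits; runs immediately, freeing L14
  P6: no waits; runs immediately, freeing L18
  run P2 (all its waits — L18 — are resolved); releases L4


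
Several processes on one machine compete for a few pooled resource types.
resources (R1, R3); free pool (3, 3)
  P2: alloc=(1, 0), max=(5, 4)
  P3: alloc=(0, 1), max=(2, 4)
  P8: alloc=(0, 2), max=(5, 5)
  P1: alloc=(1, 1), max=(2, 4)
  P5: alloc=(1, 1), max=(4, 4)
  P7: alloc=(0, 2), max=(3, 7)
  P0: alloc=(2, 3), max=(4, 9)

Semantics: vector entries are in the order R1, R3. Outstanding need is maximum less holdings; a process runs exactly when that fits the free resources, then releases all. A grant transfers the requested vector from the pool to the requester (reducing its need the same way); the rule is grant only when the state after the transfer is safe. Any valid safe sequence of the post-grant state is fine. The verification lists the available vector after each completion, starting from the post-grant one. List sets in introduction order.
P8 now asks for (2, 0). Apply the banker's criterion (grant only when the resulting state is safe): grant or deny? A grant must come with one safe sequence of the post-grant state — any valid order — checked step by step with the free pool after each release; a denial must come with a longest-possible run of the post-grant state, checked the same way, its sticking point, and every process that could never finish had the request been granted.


DENY: after the grant no complete ordering would exist.
Key observation: after P1, P3 the pool peaks at (2, 5), and each blocked process is short somewhere: P2 on R1; P8 on R1; P5 on R1; P7 on R1; P0 on R3.
Pretend the grant happened; the run P1, P3 goes as far as possible. Verifying each step:
  pool = (1, 3)
  P1 needs (1, 3) <= (1, 3) -> finishes; pool += (1, 1) = (2, 4)
  P3 needs (2, 3) <= (2, 4) -> finishes; pool += (0, 1) = (2, 5)
  P2 cannot run: need (4, 4) vs free (2, 5) (insufficient R1)
  P8 cannot run: need (3, 3) vs free (2, 5) (insufficient R1)
  P5 cannot run: need (3, 3) vs free (2, 5) (insufficient R1)
  P7 cannot run: need (3, 5) vs free (2, 5) (insufficient R1)
  P0 cannot run: need (2, 6) vs free (2, 5) (insufficient R3)
Post-grant, the permanently blocked set is P2, P8, P5, P7 and P0.


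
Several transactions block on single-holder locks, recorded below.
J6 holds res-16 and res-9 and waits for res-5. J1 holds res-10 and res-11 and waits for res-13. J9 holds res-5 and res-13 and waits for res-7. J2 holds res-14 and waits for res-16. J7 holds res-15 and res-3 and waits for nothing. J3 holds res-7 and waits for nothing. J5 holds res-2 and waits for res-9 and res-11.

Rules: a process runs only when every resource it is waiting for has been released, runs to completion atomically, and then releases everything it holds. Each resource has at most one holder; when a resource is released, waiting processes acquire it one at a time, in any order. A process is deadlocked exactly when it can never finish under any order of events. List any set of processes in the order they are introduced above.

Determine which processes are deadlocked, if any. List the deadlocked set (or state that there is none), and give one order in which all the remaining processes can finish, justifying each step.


Nothing here is deadlocked.
Key observation: the waits form no ring: some process can always run, and its releases unblock the others one by one.
One completion order for the rest: J3, J9, J7, J1, J6, J2, J5.
Verifying each step:
  J3 waits on nothing -> runs at once and releases res-7
  J9: everything it awaited (res-7) is free; runs, freeing res-5 and res-13
  J7 waits on nothing -> runs at once and releases res-15 and res-3
  J1: everything it awaited (res-13) is free; runs, freeing res-10 and res-11
  J6: everything it awaited (res-5) is free; runs, freeing res-16 and res-9
  J2: everything it awaited (res-16) is free; runs, freeing res-14
  J5: everything it awaited (res-9 and res-11) is free; runs, freeing res-2


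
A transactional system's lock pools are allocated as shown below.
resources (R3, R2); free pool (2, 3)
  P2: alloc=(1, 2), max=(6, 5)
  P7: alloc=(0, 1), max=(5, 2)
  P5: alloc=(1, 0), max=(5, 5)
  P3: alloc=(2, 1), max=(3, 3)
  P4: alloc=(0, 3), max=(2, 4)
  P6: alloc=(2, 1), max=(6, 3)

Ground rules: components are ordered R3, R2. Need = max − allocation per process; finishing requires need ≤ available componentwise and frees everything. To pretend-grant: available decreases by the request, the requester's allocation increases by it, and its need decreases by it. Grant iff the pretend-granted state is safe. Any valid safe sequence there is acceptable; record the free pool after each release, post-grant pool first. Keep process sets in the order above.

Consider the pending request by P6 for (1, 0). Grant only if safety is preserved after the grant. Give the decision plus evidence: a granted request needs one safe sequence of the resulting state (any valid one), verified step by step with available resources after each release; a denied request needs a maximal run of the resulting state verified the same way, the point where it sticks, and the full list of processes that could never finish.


GRANT: granting preserves safety; a valid post-grant sequence is P3, P6, P4, P2, P7, P5.
Key observation: with (1, 3) left after the transfer, P3 can run at once — the state stays safe.
Step-by-step check of the post-grant state:
  pool = (1, 3)
  run P3 (needs (1, 2), free (1, 3)); after release of (2, 1) the pool is (3, 4)
  run P6 (needs (3, 2), free (3, 4)); after release of (3, 1) the pool is (6, 5)
  run P4 (needs (2, 1), free (6, 5)); after release of (0, 3) the pool is (6, 8)
  run P2 (needs (5, 3), free (6, 8)); after release of (1, 2) the pool is (7, 10)
  run P7 (needs (5, 1), free (7, 10)); after release of (0, 1) the pool is (7, 11)
  run P5 (needs (4, 5), free (7, 11)); after release of (1, 0) the pool is (8, 11)


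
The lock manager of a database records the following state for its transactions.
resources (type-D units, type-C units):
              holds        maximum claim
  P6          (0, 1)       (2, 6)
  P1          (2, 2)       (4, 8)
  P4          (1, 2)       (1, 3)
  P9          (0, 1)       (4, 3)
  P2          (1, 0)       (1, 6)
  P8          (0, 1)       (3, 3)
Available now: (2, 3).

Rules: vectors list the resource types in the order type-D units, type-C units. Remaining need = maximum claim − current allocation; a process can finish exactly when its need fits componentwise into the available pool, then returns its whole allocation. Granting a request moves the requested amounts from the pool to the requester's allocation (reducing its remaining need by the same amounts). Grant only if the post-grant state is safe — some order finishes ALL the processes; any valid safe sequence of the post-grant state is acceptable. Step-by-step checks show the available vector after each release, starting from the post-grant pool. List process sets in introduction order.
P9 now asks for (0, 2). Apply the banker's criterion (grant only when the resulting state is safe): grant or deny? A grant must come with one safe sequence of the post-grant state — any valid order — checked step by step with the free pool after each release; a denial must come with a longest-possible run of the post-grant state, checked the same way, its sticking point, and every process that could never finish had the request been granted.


DENY: after the grant no complete ordering would exist.
Key observation: after P4, P8 the pool peaks at (3, 4), and each blocked process is short somewhere: P6 on type-C units; P1 on type-C units; P9 on type-D units; P2 on type-C units.
After a pretend grant, a maximal execution: P4, P8 — then nothing else fits. Step-by-step check:
  pool = (2, 1)
  P4 needs (0, 1) <= (2, 1) -> finishes; pool += (1, 2) = (3, 3)
  P8 needs (3, 2) <= (3, 3) -> finishes; pool += (0, 1) = (3, 4)
  P6 cannot run: need (2, 5) vs free (3, 4) (insufficient type-C units)
  P1 cannot run: need (2, 6) vs free (3, 4) (insufficient type-C units)
  P9 cannot run: need (4, 0) vs free (3, 4) (insufficient type-D units)
  P2 cannot run: need (0, 6) vs free (3, 4) (insufficient type-C units)
Processes that could never finish after the grant: P6, P1, P9 and P2.


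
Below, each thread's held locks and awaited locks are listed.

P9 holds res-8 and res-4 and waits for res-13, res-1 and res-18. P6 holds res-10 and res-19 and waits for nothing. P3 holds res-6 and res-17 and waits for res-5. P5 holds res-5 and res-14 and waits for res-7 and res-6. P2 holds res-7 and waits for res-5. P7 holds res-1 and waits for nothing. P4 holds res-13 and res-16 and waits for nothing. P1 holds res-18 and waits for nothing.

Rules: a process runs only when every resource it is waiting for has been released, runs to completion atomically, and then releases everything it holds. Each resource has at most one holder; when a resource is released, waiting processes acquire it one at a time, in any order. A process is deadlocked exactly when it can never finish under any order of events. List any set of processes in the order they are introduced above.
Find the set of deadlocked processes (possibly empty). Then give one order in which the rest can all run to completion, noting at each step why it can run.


Deadlocked: P3, P5 and P2.
Key observation: P3 -> P5 -> P3 is a circular wait — nothing in it can go first; P2 is caught in further circular waits.
One completion order for the rest: P4, P7, P1, P6, P9.
Verifying each step:
  P4: no waits; runs immediately, freeing res-13 and res-16
  P7: no waits; runs immediately, freeing res-1
  P1: no waits; runs immediately, freeing res-18
  P6: no waits; runs immediately, freeing res-10 and res-19
  run P9 (all its waits — res-13, res-1 and res-18 — are resolved); releases res-8 and res-4


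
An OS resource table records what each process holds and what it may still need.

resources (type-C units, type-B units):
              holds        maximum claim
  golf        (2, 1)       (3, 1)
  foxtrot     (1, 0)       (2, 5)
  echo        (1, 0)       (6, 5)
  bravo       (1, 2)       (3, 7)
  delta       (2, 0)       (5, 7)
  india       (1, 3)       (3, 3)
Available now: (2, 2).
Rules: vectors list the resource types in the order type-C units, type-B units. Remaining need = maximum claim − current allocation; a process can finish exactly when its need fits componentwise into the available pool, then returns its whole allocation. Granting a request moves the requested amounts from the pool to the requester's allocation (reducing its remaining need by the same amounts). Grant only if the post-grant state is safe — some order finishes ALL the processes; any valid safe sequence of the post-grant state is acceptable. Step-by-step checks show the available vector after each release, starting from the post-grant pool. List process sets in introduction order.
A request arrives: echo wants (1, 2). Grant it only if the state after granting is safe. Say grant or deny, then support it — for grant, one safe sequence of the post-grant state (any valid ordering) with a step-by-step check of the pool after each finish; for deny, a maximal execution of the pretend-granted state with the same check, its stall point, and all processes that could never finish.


GRANT: granting preserves safety; a valid post-grant sequence is golf, india, echo, bravo, delta, foxtrot.
Key observation: after the grant the pool drops to (1, 0), which still lets golf finish first and unwind the rest.
Step-by-step check of the post-grant state:
  pool = (1, 0)
  golf: need (1, 0) fits (1, 0); releases (2, 1), pool now (3, 1)
  india: need (2, 0) fits (3, 1); releases (1, 3), pool now (4, 4)
  echo: need (4, 3) fits (4, 4); releases (2, 2), pool now (6, 6)
  bravo: need (2, 5) fits (6, 6); releases (1, 2), pool now (7, 8)
  delta: need (3, 7) fits (7, 8); releases (2, 0), pool now (9, 8)
  foxtrot: need (1, 5) fits (9, 8); releases (1, 0), pool now (10, 8)


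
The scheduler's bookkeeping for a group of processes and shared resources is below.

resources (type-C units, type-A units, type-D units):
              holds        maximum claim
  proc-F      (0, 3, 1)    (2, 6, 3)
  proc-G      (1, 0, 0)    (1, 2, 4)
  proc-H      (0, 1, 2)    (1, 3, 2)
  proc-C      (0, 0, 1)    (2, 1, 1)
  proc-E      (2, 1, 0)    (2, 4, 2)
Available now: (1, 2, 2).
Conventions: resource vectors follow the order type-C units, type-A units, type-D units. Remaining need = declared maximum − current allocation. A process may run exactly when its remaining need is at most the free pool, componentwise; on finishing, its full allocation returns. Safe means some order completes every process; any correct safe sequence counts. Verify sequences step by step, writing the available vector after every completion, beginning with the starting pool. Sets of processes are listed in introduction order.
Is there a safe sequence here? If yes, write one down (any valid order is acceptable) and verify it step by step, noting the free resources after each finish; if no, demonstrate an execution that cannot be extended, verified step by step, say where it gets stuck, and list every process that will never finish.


SAFE. One safe sequence: proc-H, proc-G, proc-E, proc-F, proc-C.
Key observation: proc-H is the earliest step where a requested resource binds exactly: need (1, 2, 0), pool (1, 2, 2) at its turn.
Step-by-step check:
  pool = (1, 2, 2)
  proc-H: need (1, 2, 0) fits (1, 2, 2); releases (0, 1, 2), pool now (1, 3, 4)
  proc-G: need (0, 2, 4) fits (1, 3, 4); releases (1, 0, 0), pool now (2, 3, 4)
  proc-E: need (0, 3, 2) fits (2, 3, 4); releases (2, 1, 0), pool now (4, 4, 4)
  proc-F: need (2, 3, 2) fits (4, 4, 4); releases (0, 3, 1), pool now (4, 7, 5)
  proc-C: need (2, 1, 0) fits (4, 7, 5); releases (0, 0, 1), pool now (4, 7, 6)


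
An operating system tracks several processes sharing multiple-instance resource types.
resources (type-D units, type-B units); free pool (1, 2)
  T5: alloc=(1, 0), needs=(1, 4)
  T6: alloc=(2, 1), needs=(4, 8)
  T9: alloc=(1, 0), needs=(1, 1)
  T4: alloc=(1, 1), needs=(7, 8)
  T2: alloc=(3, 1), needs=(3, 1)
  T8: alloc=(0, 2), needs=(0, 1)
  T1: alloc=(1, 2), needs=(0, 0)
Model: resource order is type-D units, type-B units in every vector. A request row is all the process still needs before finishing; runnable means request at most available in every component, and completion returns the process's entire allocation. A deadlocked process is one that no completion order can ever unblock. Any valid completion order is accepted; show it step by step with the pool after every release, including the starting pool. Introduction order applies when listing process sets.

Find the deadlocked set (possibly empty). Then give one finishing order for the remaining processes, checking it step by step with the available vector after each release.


The deadlocked set is T6 and T4.
Key observation: even finishing T1, T8, T9, T5, T2 leaves just (7, 7) free — too little type-B units for any of the remaining processes.
The rest can finish in the order T1, T8, T9, T5, T2. Walking it through:
  pool = (1, 2)
  T1 needs (0, 0) <= (1, 2) -> finishes; pool += (1, 2) = (2, 4)
  T8 needs (0, 1) <= (2, 4) -> finishes; pool += (0, 2) = (2, 6)
  T9 needs (1, 1) <= (2, 6) -> finishes; pool += (1, 0) = (3, 6)
  T5 needs (1, 4) <= (3, 6) -> finishes; pool += (1, 0) = (4, 6)
  T2 needs (3, 1) <= (4, 6) -> finishes; pool += (3, 1) = (7, 7)
None of the blocked processes ever fits:
  T6 cannot run: need (4, 8) vs free (7, 7) (insufficient type-B units)
  T4 cannot run: need (7, 8) vs free (7, 7) (insufficient type-B units)


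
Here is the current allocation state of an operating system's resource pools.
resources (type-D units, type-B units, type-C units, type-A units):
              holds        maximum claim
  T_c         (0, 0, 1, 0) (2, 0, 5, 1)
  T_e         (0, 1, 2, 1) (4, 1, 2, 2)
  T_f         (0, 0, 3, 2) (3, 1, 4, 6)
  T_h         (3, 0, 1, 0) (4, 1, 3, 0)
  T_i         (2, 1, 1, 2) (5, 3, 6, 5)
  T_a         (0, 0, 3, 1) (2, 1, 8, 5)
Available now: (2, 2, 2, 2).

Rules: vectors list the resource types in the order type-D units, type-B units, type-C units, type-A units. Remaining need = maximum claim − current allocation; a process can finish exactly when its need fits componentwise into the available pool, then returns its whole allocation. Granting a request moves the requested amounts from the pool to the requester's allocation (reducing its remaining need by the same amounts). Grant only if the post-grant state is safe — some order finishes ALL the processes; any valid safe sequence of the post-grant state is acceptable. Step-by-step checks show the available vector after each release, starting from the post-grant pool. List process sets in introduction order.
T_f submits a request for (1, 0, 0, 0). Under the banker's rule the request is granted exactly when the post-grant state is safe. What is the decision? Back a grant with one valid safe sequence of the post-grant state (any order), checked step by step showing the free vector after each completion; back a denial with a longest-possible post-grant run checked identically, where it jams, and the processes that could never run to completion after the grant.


GRANT. The post-grant state is safe; one safe sequence: T_h, T_e, T_i, T_a, T_f, T_c.
Key observation: after the grant the pool drops to (1, 2, 2, 2), which still lets T_h finish first and unwind the rest.
Step-by-step check of the post-grant state:
  pool = (1, 2, 2, 2)
  T_h: need (1, 1, 2, 0) fits (1, 2, 2, 2); releases (3, 0, 1, 0), pool now (4, 2, 3, 2)
  T_e: need (4, 0, 0, 1) fits (4, 2, 3, 2); releases (0, 1, 2, 1), pool now (4, 3, 5, 3)
  T_i: need (3, 2, 5, 3) fits (4, 3, 5, 3); releases (2, 1, 1, 2), pool now (6, 4, 6, 5)
  T_a: need (2, 1, 5, 4) fits (6, 4, 6, 5); releases (0, 0, 3, 1), pool now (6, 4, 9, 6)
  T_f: need (2, 1, 1, 4) fits (6, 4, 9, 6); releases (1, 0, 3, 2), pool now (7, 4, 12, 8)
  T_c: need (2, 0, 4, 1) fits (7, 4, 12, 8); releases (0, 0, 1, 0), pool now (7, 4, 13, 8)


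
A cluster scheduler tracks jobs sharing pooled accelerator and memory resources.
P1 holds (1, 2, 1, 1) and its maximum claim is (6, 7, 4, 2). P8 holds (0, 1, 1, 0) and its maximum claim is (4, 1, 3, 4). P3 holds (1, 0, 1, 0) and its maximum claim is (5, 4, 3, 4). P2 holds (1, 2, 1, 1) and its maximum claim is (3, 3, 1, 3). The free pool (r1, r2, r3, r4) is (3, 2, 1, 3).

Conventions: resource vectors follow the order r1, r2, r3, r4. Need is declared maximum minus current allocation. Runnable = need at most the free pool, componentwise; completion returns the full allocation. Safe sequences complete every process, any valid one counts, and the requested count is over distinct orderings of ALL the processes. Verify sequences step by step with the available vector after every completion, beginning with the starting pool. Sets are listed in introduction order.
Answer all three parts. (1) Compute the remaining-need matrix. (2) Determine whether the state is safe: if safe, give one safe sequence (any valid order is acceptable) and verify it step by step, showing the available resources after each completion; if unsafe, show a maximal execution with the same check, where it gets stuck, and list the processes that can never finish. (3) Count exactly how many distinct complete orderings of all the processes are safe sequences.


(1) Outstanding need per process (order r1, r2, r3, r4):
  P1: (5, 5, 3, 1)
  P8: (4, 0, 2, 4)
  P3: (4, 4, 2, 4)
  P2: (2, 1, 0, 2)
(2) SAFE, for example via the order P2, P8, P3, P1.
Key observation: P8 is the earliest step where a requested resource binds exactly: need (4, 0, 2, 4), pool (4, 4, 2, 4) at its turn.
Verifying each step:
  pool = (3, 2, 1, 3)
  P2 needs (2, 1, 0, 2) <= (3, 2, 1, 3) -> finishes; pool += (1, 2, 1, 1) = (4, 4, 2, 4)
  P8 needs (4, 0, 2, 4) <= (4, 4, 2, 4) -> finishes; pool += (0, 1, 1, 0) = (4, 5, 3, 4)
  P3 needs (4, 4, 2, 4) <= (4, 5, 3, 4) -> finishes; pool += (1, 0, 1, 0) = (5, 5, 4, 4)
  P1 needs (5, 5, 3, 1) <= (5, 5, 4, 4) -> finishes; pool += (1, 2, 1, 1) = (6, 7, 5, 5)
(3) The exact count: 2 of the possible complete orderings are safe sequences.


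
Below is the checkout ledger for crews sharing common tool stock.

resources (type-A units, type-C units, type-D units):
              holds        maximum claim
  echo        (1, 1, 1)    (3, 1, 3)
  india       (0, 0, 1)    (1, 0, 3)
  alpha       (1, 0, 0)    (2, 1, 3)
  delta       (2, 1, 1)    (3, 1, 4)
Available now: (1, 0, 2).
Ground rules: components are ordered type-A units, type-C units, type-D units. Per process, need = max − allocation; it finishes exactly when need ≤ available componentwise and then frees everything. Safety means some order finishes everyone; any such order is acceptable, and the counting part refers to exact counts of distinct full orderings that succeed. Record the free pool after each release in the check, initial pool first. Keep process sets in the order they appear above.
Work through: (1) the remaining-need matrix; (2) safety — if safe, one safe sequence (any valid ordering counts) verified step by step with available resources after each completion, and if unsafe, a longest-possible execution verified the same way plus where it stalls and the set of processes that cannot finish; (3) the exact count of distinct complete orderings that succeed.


(1) Need matrix, components ordered type-A units, type-C units, type-D units:
  echo: (2, 0, 2)
  india: (1, 0, 2)
  alpha: (1, 1, 3)
  delta: (1, 0, 3)
(2) The state is SAFE; one workable sequence: india, delta, alpha, echo.
Key observation: at india the run first touches a limit — (1, 0, 2) against (1, 0, 2), exact on a resource it actually requests.
Step-by-step check:
  pool = (1, 0, 2)
  india: need (1, 0, 2) fits (1, 0, 2); releases (0, 0, 1), pool now (1, 0, 3)
  delta: need (1, 0, 3) fits (1, 0, 3); releases (2, 1, 1), pool now (3, 1, 4)
  alpha: need (1, 1, 3) fits (3, 1, 4); releases (1, 0, 0), pool now (4, 1, 4)
  echo: need (2, 0, 2) fits (4, 1, 4); releases (1, 1, 1), pool now (5, 2, 5)
(3) The exact count: 2 of the possible complete orderings are safe sequences.


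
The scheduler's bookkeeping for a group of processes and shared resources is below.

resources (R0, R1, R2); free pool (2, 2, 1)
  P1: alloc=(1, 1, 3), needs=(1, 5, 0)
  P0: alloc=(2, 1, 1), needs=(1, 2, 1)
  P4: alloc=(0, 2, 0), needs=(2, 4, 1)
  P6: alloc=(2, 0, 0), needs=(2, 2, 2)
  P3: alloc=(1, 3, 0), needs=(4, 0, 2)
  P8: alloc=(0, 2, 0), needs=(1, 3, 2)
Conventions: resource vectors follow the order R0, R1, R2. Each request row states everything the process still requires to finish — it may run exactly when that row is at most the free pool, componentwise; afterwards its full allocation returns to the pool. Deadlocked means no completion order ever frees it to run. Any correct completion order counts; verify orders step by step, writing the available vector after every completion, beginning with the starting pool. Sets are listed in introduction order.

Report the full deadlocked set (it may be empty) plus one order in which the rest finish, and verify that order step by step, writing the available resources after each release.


Nothing here is deadlocked.
Key observation: starting with P0, each completion frees enough for the next — no one is permanently blocked.
One completion order for the rest: P0, P8, P6, P3, P4, P1. Check, step by step:
  pool = (2, 2, 1)
  run P0 (needs (1, 2, 1), free (2, 2, 1)); after release of (2, 1, 1) the pool is (4, 3, 2)
  run P8 (needs (1, 3, 2), free (4, 3, 2)); after release of (0, 2, 0) the pool is (4, 5, 2)
  run P6 (needs (2, 2, 2), free (4, 5, 2)); after release of (2, 0, 0) the pool is (6, 5, 2)
  run P3 (needs (4, 0, 2), free (6, 5, 2)); after release of (1, 3, 0) the pool is (7, 8, 2)
  run P4 (needs (2, 4, 1), free (7, 8, 2)); after release of (0, 2, 0) the pool is (7, 10, 2)
  run P1 (needs (1, 5, 0), free (7, 10, 2)); after release of (1, 1, 3) the pool is (8, 11, 5)


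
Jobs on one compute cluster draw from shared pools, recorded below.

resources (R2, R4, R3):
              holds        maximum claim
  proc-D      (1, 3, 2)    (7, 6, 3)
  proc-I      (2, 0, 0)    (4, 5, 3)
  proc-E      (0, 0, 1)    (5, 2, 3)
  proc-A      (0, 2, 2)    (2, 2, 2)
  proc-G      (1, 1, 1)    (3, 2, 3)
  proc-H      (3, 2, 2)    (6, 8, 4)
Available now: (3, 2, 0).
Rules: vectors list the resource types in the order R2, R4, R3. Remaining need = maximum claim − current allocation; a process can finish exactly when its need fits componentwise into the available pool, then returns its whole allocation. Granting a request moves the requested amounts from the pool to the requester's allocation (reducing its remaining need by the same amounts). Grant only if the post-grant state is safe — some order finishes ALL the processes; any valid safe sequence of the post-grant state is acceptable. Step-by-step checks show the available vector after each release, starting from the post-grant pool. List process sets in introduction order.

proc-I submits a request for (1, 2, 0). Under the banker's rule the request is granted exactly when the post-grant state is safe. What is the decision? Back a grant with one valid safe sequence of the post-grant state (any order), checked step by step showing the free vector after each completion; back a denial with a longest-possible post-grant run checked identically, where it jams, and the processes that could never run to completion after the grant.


GRANT — the state after the grant stays safe, e.g. via proc-A, proc-G, proc-I, proc-D, proc-H, proc-E.
Key observation: the grant leaves (2, 0, 0) free — enough for proc-A, whose release restarts the cascade.
Step-by-step check of the post-grant state:
  pool = (2, 0, 0)
  run proc-A (needs (2, 0, 0), free (2, 0, 0)); after release of (0, 2, 2) the pool is (2, 2, 2)
  run proc-G (needs (2, 1, 2), free (2, 2, 2)); after release of (1, 1, 1) the pool is (3, 3, 3)
  run proc-I (needs (1, 3, 3), free (3, 3, 3)); after release of (3, 2, 0) the pool is (6, 5, 3)
  run proc-D (needs (6, 3, 1), free (6, 5, 3)); after release of (1, 3, 2) the pool is (7, 8, 5)
  run proc-H (needs (3, 6, 2), free (7, 8, 5)); after release of (3, 2, 2) the pool is (10, 10, 7)
  run proc-E (needs (5, 2, 2), free (10, 10, 7)); after release of (0, 0, 1) the pool is (10, 10, 8)
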